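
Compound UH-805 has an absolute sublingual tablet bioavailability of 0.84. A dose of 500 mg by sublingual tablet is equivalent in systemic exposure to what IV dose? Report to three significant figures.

D_iv = 420 mg

Systemic exposure from an extravascular dose = F × D_ev, so the equivalent IV dose is F × D_ev.
D_iv = F × D_ev = 0.84 × 500 = 420 mg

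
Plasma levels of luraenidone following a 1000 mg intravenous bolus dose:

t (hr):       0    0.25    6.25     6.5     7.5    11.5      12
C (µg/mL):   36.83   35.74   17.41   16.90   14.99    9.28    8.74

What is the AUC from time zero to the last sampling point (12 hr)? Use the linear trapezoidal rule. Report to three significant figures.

Trapezoidal AUC_0→12:
  [0→0.25]: (36.83+35.74)/2 × 0.25 = 9.07125
  [0.25→6.25]: (35.74+17.41)/2 × 6 = 159.45
  [6.25→6.5]: (17.41+16.90)/2 × 0.25 = 4.28875
  [6.5→7.5]: (16.90+14.99)/2 × 1 = 15.945
  [7.5→11.5]: (14.99+9.28)/2 × 4 = 48.54
  [11.5→12]: (9.28+8.74)/2 × 0.5 = 4.505
  Sum = 241.8 µg/mL·hr

AUC = 242 µg/mL·hr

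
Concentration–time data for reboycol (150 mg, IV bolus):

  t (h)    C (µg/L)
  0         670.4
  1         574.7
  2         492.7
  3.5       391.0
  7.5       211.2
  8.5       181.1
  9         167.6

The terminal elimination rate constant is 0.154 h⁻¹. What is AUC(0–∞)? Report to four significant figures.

AUC = 4395 µg/L·h

Trapezoidal AUC_0→9:
  [0→1]: (670.4+574.7)/2 × 1 = 622.55
  [1→2]: (574.7+492.7)/2 × 1 = 533.7
  [2→3.5]: (492.7+391.0)/2 × 1.5 = 662.775
  [3.5→7.5]: (391.0+211.2)/2 × 4 = 1204.4
  [7.5→8.5]: (211.2+181.1)/2 × 1 = 196.15
  [8.5→9]: (181.1+167.6)/2 × 0.5 = 87.175
  Sum = 3306.75 µg/L·h
Extrapolated tail: C_last / k_e = 167.6 / 0.154 = 1088.312
AUC_0→∞ = 3306.75 + 1088.312 = 4395.062 µg/L·h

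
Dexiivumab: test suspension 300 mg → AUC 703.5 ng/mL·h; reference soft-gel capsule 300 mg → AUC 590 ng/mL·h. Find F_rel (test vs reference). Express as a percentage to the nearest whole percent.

F_rel = 119%

F_rel = (AUC_test/D_test) / (AUC_ref/D_ref)
      = (703.5/300) / (590/300)
      = 2.345 / 1.96667 = 1.1924 = 119.24%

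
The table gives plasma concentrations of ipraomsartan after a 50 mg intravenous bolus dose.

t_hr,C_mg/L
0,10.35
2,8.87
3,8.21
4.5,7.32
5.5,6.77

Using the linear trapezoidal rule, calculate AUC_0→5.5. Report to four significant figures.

AUC = 46.45 mg/L·hr

Trapezoidal AUC_0→5.5:
  [0→2]: (10.35+8.87)/2 × 2 = 19.22
  [2→3]: (8.87+8.21)/2 × 1 = 8.54
  [3→4.5]: (8.21+7.32)/2 × 1.5 = 11.6475
  [4.5→5.5]: (7.32+6.77)/2 × 1 = 7.045
  Sum = 46.4525 mg/L·hr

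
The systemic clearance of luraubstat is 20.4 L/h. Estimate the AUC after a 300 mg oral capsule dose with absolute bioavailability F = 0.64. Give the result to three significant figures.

AUC_0→∞ = F × Dose / CL
        = 0.64 × 300 / 20.4 = 9.41176 mg/L·h

AUC = 9.41 mg/L·h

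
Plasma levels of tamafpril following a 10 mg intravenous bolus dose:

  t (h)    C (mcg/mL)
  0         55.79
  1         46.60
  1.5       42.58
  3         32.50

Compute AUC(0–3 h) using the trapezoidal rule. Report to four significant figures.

Trapezoidal AUC_0→3:
  [0→1]: (55.79+46.60)/2 × 1 = 51.195
  [1→1.5]: (46.60+42.58)/2 × 0.5 = 22.295
  [1.5→3]: (42.58+32.50)/2 × 1.5 = 56.31
  Sum = 129.8 mcg/mL·h

AUC = 129.8 mcg/mL·h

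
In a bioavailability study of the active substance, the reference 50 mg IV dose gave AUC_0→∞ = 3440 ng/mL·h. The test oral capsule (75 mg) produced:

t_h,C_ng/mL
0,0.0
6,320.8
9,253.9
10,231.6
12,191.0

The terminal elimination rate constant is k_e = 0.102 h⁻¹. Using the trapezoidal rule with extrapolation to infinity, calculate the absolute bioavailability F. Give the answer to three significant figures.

F = 0.845

Trapezoidal AUC_0→12 (oral capsule):
  [0→6]: (0.0+320.8)/2 × 6 = 962.4
  [6→9]: (320.8+253.9)/2 × 3 = 862.05
  [9→10]: (253.9+231.6)/2 × 1 = 242.75
  [10→12]: (231.6+191.0)/2 × 2 = 422.6
  Sum = 2489.8 ng/mL·h
Tail: C_last/k_e = 191.0/0.102 = 1872.549
AUC_0→∞ (oral capsule) = 2489.8 + 1872.549 = 4362.349 ng/mL·h
F = (AUC_ev/D_ev)/(AUC_iv/D_iv) = (4362.349/75)/(3440/50) = 58.1647/68.8 = 0.8454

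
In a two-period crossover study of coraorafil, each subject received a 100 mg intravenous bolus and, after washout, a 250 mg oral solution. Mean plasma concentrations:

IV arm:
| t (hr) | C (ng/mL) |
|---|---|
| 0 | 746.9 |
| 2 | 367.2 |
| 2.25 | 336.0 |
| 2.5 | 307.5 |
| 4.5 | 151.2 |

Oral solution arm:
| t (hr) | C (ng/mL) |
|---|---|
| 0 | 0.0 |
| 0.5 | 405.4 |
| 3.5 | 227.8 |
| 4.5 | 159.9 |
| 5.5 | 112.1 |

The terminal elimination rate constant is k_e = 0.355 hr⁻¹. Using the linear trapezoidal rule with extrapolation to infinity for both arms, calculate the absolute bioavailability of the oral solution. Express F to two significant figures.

Trapezoidal AUC_0→4.5 (IV):
  [0→2]: (746.9+367.2)/2 × 2 = 1114.1
  [2→2.25]: (367.2+336.0)/2 × 0.25 = 87.9
  [2.25→2.5]: (336.0+307.5)/2 × 0.25 = 80.4375
  [2.5→4.5]: (307.5+151.2)/2 × 2 = 458.7
  Sum = 1741.1375 ng/mL·hr
IV tail: 151.2/0.355 = 425.915; AUC_iv,0→∞ = 1741.1375 + 425.915 = 2167.0525 ng/mL·hr
Trapezoidal AUC_0→5.5 (oral solution):
  [0→0.5]: (0.0+405.4)/2 × 0.5 = 101.35
  [0.5→3.5]: (405.4+227.8)/2 × 3 = 949.8
  [3.5→4.5]: (227.8+159.9)/2 × 1 = 193.85
  [4.5→5.5]: (159.9+112.1)/2 × 1 = 136.0
  Sum = 1381.0 ng/mL·hr
oral solution tail: 112.1/0.355 = 315.775; AUC_ev,0→∞ = 1381.0 + 315.775 = 1696.775 ng/mL·hr
F = (AUC_ev/D_ev)/(AUC_iv/D_iv) = (1696.775/250)/(2167.0525/100) = 6.7871/21.670525 = 0.3132

F = 0.31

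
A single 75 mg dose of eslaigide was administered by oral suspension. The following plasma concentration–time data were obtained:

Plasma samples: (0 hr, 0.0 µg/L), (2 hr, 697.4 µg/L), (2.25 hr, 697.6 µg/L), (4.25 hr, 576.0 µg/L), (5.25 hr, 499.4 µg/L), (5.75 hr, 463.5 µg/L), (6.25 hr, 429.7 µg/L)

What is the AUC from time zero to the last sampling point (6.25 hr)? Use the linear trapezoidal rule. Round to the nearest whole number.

AUC = 3147 µg/L·hr

Trapezoidal AUC_0→6.25:
  [0→2]: (0.0+697.4)/2 × 2 = 697.4
  [2→2.25]: (697.4+697.6)/2 × 0.25 = 174.375
  [2.25→4.25]: (697.6+576.0)/2 × 2 = 1273.6
  [4.25→5.25]: (576.0+499.4)/2 × 1 = 537.7
  [5.25→5.75]: (499.4+463.5)/2 × 0.5 = 240.725
  [5.75→6.25]: (463.5+429.7)/2 × 0.5 = 223.3
  Sum = 3147.1 µg/L·hr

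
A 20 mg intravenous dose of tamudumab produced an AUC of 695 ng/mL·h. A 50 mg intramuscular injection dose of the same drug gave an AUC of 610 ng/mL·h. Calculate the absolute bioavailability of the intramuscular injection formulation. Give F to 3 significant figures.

F = (AUC_ev / D_ev) / (AUC_iv / D_iv)
  = (610/50) / (695/20)
  = 12.2 / 34.75 = 0.3511

F = 0.351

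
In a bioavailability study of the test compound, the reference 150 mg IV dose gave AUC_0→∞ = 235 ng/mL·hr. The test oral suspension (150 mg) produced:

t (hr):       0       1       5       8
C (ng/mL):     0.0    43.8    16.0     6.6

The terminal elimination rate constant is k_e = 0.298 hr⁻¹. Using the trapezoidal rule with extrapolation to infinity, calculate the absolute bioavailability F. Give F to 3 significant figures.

Trapezoidal AUC_0→8 (oral suspension):
  [0→1]: (0.0+43.8)/2 × 1 = 21.9
  [1→5]: (43.8+16.0)/2 × 4 = 119.6
  [5→8]: (16.0+6.6)/2 × 3 = 33.9
  Sum = 175.4 ng/mL·hr
Tail: C_last/k_e = 6.6/0.298 = 22.148
AUC_0→∞ (oral suspension) = 175.4 + 22.148 = 197.548 ng/mL·hr
F = (AUC_ev/D_ev)/(AUC_iv/D_iv) = (197.548/150)/(235/150) = 1.31699/1.56667 = 0.8406

F = 0.841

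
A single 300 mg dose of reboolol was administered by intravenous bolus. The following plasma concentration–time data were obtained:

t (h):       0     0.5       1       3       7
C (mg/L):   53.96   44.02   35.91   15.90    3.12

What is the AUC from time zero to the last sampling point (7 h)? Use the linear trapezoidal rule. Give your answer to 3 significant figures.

AUC = 134 mg/L·h

Trapezoidal AUC_0→7:
  [0→0.5]: (53.96+44.02)/2 × 0.5 = 24.495
  [0.5→1]: (44.02+35.91)/2 × 0.5 = 19.9825
  [1→3]: (35.91+15.90)/2 × 2 = 51.81
  [3→7]: (15.90+3.12)/2 × 4 = 38.04
  Sum = 134.3275 mg/L·h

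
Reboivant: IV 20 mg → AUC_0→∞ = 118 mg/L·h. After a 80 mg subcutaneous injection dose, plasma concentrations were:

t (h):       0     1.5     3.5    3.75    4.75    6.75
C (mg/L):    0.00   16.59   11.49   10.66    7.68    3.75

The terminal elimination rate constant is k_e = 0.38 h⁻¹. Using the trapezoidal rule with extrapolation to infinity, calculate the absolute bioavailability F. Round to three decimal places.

Trapezoidal AUC_0→6.75 (subcutaneous injection):
  [0→1.5]: (0.00+16.59)/2 × 1.5 = 12.4425
  [1.5→3.5]: (16.59+11.49)/2 × 2 = 28.08
  [3.5→3.75]: (11.49+10.66)/2 × 0.25 = 2.76875
  [3.75→4.75]: (10.66+7.68)/2 × 1 = 9.17
  [4.75→6.75]: (7.68+3.75)/2 × 2 = 11.43
  Sum = 63.89125 mg/L·h
Tail: C_last/k_e = 3.75/0.38 = 9.868
AUC_0→∞ (subcutaneous injection) = 63.89125 + 9.868 = 73.75925 mg/L·h
F = (AUC_ev/D_ev)/(AUC_iv/D_iv) = (73.75925/80)/(118/20) = 0.921991/5.9 = 0.1563

F = 0.156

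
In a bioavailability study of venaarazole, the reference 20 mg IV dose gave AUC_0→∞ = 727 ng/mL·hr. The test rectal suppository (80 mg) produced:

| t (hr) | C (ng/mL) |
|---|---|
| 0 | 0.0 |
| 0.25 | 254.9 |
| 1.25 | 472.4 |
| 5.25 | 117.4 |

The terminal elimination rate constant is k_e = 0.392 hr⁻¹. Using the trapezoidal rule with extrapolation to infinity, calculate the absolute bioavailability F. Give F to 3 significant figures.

Trapezoidal AUC_0→5.25 (rectal suppository):
  [0→0.25]: (0.0+254.9)/2 × 0.25 = 31.8625
  [0.25→1.25]: (254.9+472.4)/2 × 1 = 363.65
  [1.25→5.25]: (472.4+117.4)/2 × 4 = 1179.6
  Sum = 1575.1125 ng/mL·hr
Tail: C_last/k_e = 117.4/0.392 = 299.490
AUC_0→∞ (rectal suppository) = 1575.1125 + 299.490 = 1874.6025 ng/mL·hr
F = (AUC_ev/D_ev)/(AUC_iv/D_iv) = (1874.6025/80)/(727/20) = 23.4325/36.35 = 0.6446

F = 0.645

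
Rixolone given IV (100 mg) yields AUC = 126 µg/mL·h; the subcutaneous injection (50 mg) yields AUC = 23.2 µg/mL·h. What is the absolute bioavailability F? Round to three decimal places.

F = (AUC_ev / D_ev) / (AUC_iv / D_iv)
  = (23.2/50) / (126/100)
  = 0.464 / 1.26 = 0.3683

F = 0.368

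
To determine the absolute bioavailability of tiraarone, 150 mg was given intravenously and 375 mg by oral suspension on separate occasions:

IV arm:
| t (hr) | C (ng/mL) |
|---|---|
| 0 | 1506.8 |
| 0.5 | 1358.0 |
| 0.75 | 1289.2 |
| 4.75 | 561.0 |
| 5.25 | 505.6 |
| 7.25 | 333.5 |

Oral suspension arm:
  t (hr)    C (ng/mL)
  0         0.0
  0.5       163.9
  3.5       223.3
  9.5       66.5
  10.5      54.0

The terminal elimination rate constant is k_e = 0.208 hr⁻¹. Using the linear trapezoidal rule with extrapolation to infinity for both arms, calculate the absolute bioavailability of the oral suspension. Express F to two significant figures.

F = 0.097

Trapezoidal AUC_0→7.25 (IV):
  [0→0.5]: (1506.8+1358.0)/2 × 0.5 = 716.2
  [0.5→0.75]: (1358.0+1289.2)/2 × 0.25 = 330.9
  [0.75→4.75]: (1289.2+561.0)/2 × 4 = 3700.4
  [4.75→5.25]: (561.0+505.6)/2 × 0.5 = 266.65
  [5.25→7.25]: (505.6+333.5)/2 × 2 = 839.1
  Sum = 5853.25 ng/mL·hr
IV tail: 333.5/0.208 = 1603.365; AUC_iv,0→∞ = 5853.25 + 1603.365 = 7456.615 ng/mL·hr
Trapezoidal AUC_0→10.5 (oral suspension):
  [0→0.5]: (0.0+163.9)/2 × 0.5 = 40.975
  [0.5→3.5]: (163.9+223.3)/2 × 3 = 580.8
  [3.5→9.5]: (223.3+66.5)/2 × 6 = 869.4
  [9.5→10.5]: (66.5+54.0)/2 × 1 = 60.25
  Sum = 1551.425 ng/mL·hr
oral suspension tail: 54.0/0.208 = 259.615; AUC_ev,0→∞ = 1551.425 + 259.615 = 1811.04 ng/mL·hr
F = (AUC_ev/D_ev)/(AUC_iv/D_iv) = (1811.04/375)/(7456.615/150) = 4.82944/49.7108 = 0.0972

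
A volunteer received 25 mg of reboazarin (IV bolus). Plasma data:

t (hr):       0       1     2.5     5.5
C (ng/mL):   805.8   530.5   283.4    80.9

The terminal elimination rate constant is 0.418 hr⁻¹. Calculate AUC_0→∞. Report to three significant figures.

Trapezoidal AUC_0→5.5:
  [0→1]: (805.8+530.5)/2 × 1 = 668.15
  [1→2.5]: (530.5+283.4)/2 × 1.5 = 610.425
  [2.5→5.5]: (283.4+80.9)/2 × 3 = 546.45
  Sum = 1825.025 ng/mL·hr
Extrapolated tail: C_last / k_e = 80.9 / 0.418 = 193.541
AUC_0→∞ = 1825.025 + 193.541 = 2018.566 ng/mL·hr

AUC = 2020 ng/mL·hr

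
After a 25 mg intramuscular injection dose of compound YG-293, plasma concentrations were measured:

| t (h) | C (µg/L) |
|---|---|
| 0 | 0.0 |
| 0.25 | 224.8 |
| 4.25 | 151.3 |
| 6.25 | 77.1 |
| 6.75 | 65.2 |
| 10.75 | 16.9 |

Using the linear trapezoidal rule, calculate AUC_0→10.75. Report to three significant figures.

Trapezoidal AUC_0→10.75:
  [0→0.25]: (0.0+224.8)/2 × 0.25 = 28.1
  [0.25→4.25]: (224.8+151.3)/2 × 4 = 752.2
  [4.25→6.25]: (151.3+77.1)/2 × 2 = 228.4
  [6.25→6.75]: (77.1+65.2)/2 × 0.5 = 35.575
  [6.75→10.75]: (65.2+16.9)/2 × 4 = 164.2
  Sum = 1208.475 µg/L·h

AUC = 1210 µg/L·h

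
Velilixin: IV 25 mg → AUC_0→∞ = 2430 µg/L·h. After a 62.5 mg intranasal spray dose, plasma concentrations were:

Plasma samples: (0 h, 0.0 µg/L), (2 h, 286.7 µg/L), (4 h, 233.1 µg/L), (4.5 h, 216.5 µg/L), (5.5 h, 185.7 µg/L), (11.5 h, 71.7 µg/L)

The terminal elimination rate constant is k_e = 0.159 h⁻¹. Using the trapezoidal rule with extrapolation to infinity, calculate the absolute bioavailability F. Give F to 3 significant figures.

F = 0.386

Trapezoidal AUC_0→11.5 (intranasal spray):
  [0→2]: (0.0+286.7)/2 × 2 = 286.7
  [2→4]: (286.7+233.1)/2 × 2 = 519.8
  [4→4.5]: (233.1+216.5)/2 × 0.5 = 112.4
  [4.5→5.5]: (216.5+185.7)/2 × 1 = 201.1
  [5.5→11.5]: (185.7+71.7)/2 × 6 = 772.2
  Sum = 1892.2 µg/L·h
Tail: C_last/k_e = 71.7/0.159 = 450.943
AUC_0→∞ (intranasal spray) = 1892.2 + 450.943 = 2343.143 µg/L·h
F = (AUC_ev/D_ev)/(AUC_iv/D_iv) = (2343.143/62.5)/(2430/25) = 37.490288/97.2 = 0.3857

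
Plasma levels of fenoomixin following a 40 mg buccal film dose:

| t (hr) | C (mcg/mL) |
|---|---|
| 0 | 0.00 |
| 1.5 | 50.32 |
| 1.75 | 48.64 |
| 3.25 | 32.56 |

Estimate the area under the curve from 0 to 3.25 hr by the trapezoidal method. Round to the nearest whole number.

Trapezoidal AUC_0→3.25:
  [0→1.5]: (0.00+50.32)/2 × 1.5 = 37.74
  [1.5→1.75]: (50.32+48.64)/2 × 0.25 = 12.37
  [1.75→3.25]: (48.64+32.56)/2 × 1.5 = 60.9
  Sum = 111.01 mcg/mL·hr

AUC = 111 mcg/mL·hr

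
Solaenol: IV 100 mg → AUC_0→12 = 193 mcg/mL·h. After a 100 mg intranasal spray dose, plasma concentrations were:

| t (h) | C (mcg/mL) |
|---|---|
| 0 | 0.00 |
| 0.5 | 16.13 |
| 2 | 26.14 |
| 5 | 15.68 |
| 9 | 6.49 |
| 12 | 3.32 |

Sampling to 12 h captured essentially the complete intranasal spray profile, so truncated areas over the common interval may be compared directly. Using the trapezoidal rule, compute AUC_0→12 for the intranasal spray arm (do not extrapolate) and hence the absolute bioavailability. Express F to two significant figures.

F = 0.82

Trapezoidal AUC_0→12 (intranasal spray):
  [0→0.5]: (0.00+16.13)/2 × 0.5 = 4.0325
  [0.5→2]: (16.13+26.14)/2 × 1.5 = 31.7025
  [2→5]: (26.14+15.68)/2 × 3 = 62.73
  [5→9]: (15.68+6.49)/2 × 4 = 44.34
  [9→12]: (6.49+3.32)/2 × 3 = 14.715
  Sum = 157.52 mcg/mL·h
F = (AUC_ev/D_ev)/(AUC_iv/D_iv) = (157.52/100)/(193/100) = 1.5752/1.93 = 0.8162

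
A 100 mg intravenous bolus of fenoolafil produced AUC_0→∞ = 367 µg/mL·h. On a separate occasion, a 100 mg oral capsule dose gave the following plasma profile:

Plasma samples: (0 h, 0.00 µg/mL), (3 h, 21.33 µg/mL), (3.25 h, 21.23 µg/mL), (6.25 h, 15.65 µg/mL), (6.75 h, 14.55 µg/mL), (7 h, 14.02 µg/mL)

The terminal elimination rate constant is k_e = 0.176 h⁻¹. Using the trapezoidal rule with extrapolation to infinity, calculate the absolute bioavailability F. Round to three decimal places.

F = 0.500

Trapezoidal AUC_0→7 (oral capsule):
  [0→3]: (0.00+21.33)/2 × 3 = 31.995
  [3→3.25]: (21.33+21.23)/2 × 0.25 = 5.32
  [3.25→6.25]: (21.23+15.65)/2 × 3 = 55.32
  [6.25→6.75]: (15.65+14.55)/2 × 0.5 = 7.55
  [6.75→7]: (14.55+14.02)/2 × 0.25 = 3.57125
  Sum = 103.75625 µg/mL·h
Tail: C_last/k_e = 14.02/0.176 = 79.659
AUC_0→∞ (oral capsule) = 103.75625 + 79.659 = 183.41525 µg/mL·h
F = (AUC_ev/D_ev)/(AUC_iv/D_iv) = (183.41525/100)/(367/100) = 1.8341525/3.67 = 0.4998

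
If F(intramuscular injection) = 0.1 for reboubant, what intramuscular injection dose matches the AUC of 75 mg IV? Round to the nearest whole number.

D_intramuscular = 750 mg

For equal systemic exposure: F × D_ev = D_iv
D_ev = D_iv / F = 75 / 0.1 = 750 mg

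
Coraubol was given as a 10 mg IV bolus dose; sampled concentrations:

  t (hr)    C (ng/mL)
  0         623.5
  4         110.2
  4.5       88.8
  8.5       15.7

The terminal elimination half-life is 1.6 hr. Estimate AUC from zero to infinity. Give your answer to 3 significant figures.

Trapezoidal AUC_0→8.5:
  [0→4]: (623.5+110.2)/2 × 4 = 1467.4
  [4→4.5]: (110.2+88.8)/2 × 0.5 = 49.75
  [4.5→8.5]: (88.8+15.7)/2 × 4 = 209.0
  Sum = 1726.15 ng/mL·hr
k_e = ln2 / t½ = 0.693147 / 1.6 = 0.4332 hr^-1
Extrapolated tail: C_last / k_e = 15.7 / 0.4332 = 36.242
AUC_0→∞ = 1726.15 + 36.242 = 1762.392 ng/mL·hr

AUC = 1760 ng/mL·hr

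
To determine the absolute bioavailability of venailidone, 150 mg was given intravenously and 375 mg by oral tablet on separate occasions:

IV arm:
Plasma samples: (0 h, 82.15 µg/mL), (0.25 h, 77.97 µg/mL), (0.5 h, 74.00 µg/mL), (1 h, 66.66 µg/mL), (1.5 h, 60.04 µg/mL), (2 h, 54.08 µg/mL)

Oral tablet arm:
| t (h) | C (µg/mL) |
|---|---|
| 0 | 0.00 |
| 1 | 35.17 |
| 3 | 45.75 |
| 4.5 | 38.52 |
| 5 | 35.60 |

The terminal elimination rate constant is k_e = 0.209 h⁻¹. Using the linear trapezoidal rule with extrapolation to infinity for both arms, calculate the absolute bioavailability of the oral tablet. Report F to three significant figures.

F = 0.357

Trapezoidal AUC_0→2 (IV):
  [0→0.25]: (82.15+77.97)/2 × 0.25 = 20.015
  [0.25→0.5]: (77.97+74.00)/2 × 0.25 = 18.99625
  [0.5→1]: (74.00+66.66)/2 × 0.5 = 35.165
  [1→1.5]: (66.66+60.04)/2 × 0.5 = 31.675
  [1.5→2]: (60.04+54.08)/2 × 0.5 = 28.53
  Sum = 134.38125 µg/mL·h
IV tail: 54.08/0.209 = 258.756; AUC_iv,0→∞ = 134.38125 + 258.756 = 393.13725 µg/mL·h
Trapezoidal AUC_0→5 (oral tablet):
  [0→1]: (0.00+35.17)/2 × 1 = 17.585
  [1→3]: (35.17+45.75)/2 × 2 = 80.92
  [3→4.5]: (45.75+38.52)/2 × 1.5 = 63.2025
  [4.5→5]: (38.52+35.60)/2 × 0.5 = 18.53
  Sum = 180.2375 µg/mL·h
oral tablet tail: 35.60/0.209 = 170.335; AUC_ev,0→∞ = 180.2375 + 170.335 = 350.5725 µg/mL·h
F = (AUC_ev/D_ev)/(AUC_iv/D_iv) = (350.5725/375)/(393.13725/150) = 0.93486/2.620915 = 0.3567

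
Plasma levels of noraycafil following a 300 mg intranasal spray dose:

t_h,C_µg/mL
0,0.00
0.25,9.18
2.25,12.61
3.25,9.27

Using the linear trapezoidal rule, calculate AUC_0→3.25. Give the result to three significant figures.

Trapezoidal AUC_0→3.25:
  [0→0.25]: (0.00+9.18)/2 × 0.25 = 1.1475
  [0.25→2.25]: (9.18+12.61)/2 × 2 = 21.79
  [2.25→3.25]: (12.61+9.27)/2 × 1 = 10.94
  Sum = 33.8775 µg/mL·h

AUC = 33.9 µg/mL·h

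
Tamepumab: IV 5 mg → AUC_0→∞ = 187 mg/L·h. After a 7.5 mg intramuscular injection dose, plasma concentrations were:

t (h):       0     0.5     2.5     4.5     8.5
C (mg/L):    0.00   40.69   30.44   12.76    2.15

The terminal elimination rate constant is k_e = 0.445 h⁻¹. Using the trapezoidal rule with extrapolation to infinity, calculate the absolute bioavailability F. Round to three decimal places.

Trapezoidal AUC_0→8.5 (intramuscular injection):
  [0→0.5]: (0.00+40.69)/2 × 0.5 = 10.1725
  [0.5→2.5]: (40.69+30.44)/2 × 2 = 71.13
  [2.5→4.5]: (30.44+12.76)/2 × 2 = 43.2
  [4.5→8.5]: (12.76+2.15)/2 × 4 = 29.82
  Sum = 154.3225 mg/L·h
Tail: C_last/k_e = 2.15/0.445 = 4.831
AUC_0→∞ (intramuscular injection) = 154.3225 + 4.831 = 159.1535 mg/L·h
F = (AUC_ev/D_ev)/(AUC_iv/D_iv) = (159.1535/7.5)/(187/5) = 21.2205/37.4 = 0.5674

F = 0.567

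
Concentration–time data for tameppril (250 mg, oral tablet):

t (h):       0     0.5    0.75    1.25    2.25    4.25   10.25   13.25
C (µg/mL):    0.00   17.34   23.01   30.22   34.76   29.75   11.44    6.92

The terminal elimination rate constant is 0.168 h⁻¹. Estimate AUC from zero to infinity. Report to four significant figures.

Trapezoidal AUC_0→13.25:
  [0→0.5]: (0.00+17.34)/2 × 0.5 = 4.335
  [0.5→0.75]: (17.34+23.01)/2 × 0.25 = 5.04375
  [0.75→1.25]: (23.01+30.22)/2 × 0.5 = 13.3075
  [1.25→2.25]: (30.22+34.76)/2 × 1 = 32.49
  [2.25→4.25]: (34.76+29.75)/2 × 2 = 64.51
  [4.25→10.25]: (29.75+11.44)/2 × 6 = 123.57
  [10.25→13.25]: (11.44+6.92)/2 × 3 = 27.54
  Sum = 270.79625 µg/mL·h
Extrapolated tail: C_last / k_e = 6.92 / 0.168 = 41.190
AUC_0→∞ = 270.79625 + 41.190 = 311.98625 µg/mL·h

AUC = 312.0 µg/mL·h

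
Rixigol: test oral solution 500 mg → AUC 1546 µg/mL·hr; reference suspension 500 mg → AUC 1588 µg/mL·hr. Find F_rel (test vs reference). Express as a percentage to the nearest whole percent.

F_rel = 97%

F_rel = (AUC_test/D_test) / (AUC_ref/D_ref)
      = (1546/500) / (1588/500)
      = 3.092 / 3.176 = 0.9736 = 97.36%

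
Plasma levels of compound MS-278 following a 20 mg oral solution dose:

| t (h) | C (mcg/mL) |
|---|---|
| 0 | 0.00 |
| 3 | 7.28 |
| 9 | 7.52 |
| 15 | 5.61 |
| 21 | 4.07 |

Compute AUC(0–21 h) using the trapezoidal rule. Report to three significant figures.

Trapezoidal AUC_0→21:
  [0→3]: (0.00+7.28)/2 × 3 = 10.92
  [3→9]: (7.28+7.52)/2 × 6 = 44.4
  [9→15]: (7.52+5.61)/2 × 6 = 39.39
  [15→21]: (5.61+4.07)/2 × 6 = 29.04
  Sum = 123.75 mcg/mL·h

AUC = 124 mcg/mL·h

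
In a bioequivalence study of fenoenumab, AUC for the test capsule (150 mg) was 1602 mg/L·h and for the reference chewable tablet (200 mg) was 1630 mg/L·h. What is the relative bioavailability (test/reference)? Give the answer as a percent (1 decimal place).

F_rel = (AUC_test/D_test) / (AUC_ref/D_ref)
      = (1602/150) / (1630/200)
      = 10.68 / 8.15 = 1.3104 = 131.04%

F_rel = 131.0%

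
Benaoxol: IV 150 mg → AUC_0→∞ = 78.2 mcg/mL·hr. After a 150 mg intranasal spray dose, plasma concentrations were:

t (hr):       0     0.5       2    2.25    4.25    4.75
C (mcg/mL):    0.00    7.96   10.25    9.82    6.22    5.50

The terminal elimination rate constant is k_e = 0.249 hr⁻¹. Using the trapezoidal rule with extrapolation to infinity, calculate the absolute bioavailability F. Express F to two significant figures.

Trapezoidal AUC_0→4.75 (intranasal spray):
  [0→0.5]: (0.00+7.96)/2 × 0.5 = 1.99
  [0.5→2]: (7.96+10.25)/2 × 1.5 = 13.6575
  [2→2.25]: (10.25+9.82)/2 × 0.25 = 2.50875
  [2.25→4.25]: (9.82+6.22)/2 × 2 = 16.04
  [4.25→4.75]: (6.22+5.50)/2 × 0.5 = 2.93
  Sum = 37.12625 mcg/mL·hr
Tail: C_last/k_e = 5.50/0.249 = 22.088
AUC_0→∞ (intranasal spray) = 37.12625 + 22.088 = 59.21425 mcg/mL·hr
F = (AUC_ev/D_ev)/(AUC_iv/D_iv) = (59.21425/150)/(78.2/150) = 0.394762/0.521333 = 0.7572

F = 0.76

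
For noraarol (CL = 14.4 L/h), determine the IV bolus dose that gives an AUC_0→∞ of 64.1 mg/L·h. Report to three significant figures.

Dose_iv = CL × AUC_0→∞
     = 14.4 × 64.1 = 923.04 mg

Dose = 923 mg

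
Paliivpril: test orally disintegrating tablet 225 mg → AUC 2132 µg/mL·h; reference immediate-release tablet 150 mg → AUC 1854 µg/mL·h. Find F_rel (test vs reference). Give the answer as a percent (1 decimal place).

F_rel = 76.7%

F_rel = (AUC_test/D_test) / (AUC_ref/D_ref)
      = (2132/225) / (1854/150)
      = 9.47556 / 12.36 = 0.7666 = 76.66%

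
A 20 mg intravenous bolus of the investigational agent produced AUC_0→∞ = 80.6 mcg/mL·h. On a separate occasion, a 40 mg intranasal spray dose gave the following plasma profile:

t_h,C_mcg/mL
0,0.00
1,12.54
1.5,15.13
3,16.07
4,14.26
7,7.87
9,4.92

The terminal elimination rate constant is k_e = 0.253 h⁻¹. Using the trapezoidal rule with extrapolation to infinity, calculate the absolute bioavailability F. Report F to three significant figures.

Trapezoidal AUC_0→9 (intranasal spray):
  [0→1]: (0.00+12.54)/2 × 1 = 6.27
  [1→1.5]: (12.54+15.13)/2 × 0.5 = 6.9175
  [1.5→3]: (15.13+16.07)/2 × 1.5 = 23.4
  [3→4]: (16.07+14.26)/2 × 1 = 15.165
  [4→7]: (14.26+7.87)/2 × 3 = 33.195
  [7→9]: (7.87+4.92)/2 × 2 = 12.79
  Sum = 97.7375 mcg/mL·h
Tail: C_last/k_e = 4.92/0.253 = 19.447
AUC_0→∞ (intranasal spray) = 97.7375 + 19.447 = 117.1845 mcg/mL·h
F = (AUC_ev/D_ev)/(AUC_iv/D_iv) = (117.1845/40)/(80.6/20) = 2.9296125/4.03 = 0.7270

F = 0.727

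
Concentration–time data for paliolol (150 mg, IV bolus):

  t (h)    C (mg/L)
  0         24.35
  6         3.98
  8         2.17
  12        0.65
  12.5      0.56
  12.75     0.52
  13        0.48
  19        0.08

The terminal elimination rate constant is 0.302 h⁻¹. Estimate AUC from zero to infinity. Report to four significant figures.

Trapezoidal AUC_0→19:
  [0→6]: (24.35+3.98)/2 × 6 = 84.99
  [6→8]: (3.98+2.17)/2 × 2 = 6.15
  [8→12]: (2.17+0.65)/2 × 4 = 5.64
  [12→12.5]: (0.65+0.56)/2 × 0.5 = 0.3025
  [12.5→12.75]: (0.56+0.52)/2 × 0.25 = 0.135
  [12.75→13]: (0.52+0.48)/2 × 0.25 = 0.125
  [13→19]: (0.48+0.08)/2 × 6 = 1.68
  Sum = 99.0225 mg/L·h
Extrapolated tail: C_last / k_e = 0.08 / 0.302 = 0.265
AUC_0→∞ = 99.0225 + 0.265 = 99.2875 mg/L·h

AUC = 99.29 mg/L·h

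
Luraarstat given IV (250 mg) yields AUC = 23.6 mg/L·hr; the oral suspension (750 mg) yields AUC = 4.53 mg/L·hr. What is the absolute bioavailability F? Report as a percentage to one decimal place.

F = 6.4%

F = (AUC_ev / D_ev) / (AUC_iv / D_iv)
  = (4.53/750) / (23.6/250)
  = 0.00604 / 0.0944 = 0.0640
  = 6.40%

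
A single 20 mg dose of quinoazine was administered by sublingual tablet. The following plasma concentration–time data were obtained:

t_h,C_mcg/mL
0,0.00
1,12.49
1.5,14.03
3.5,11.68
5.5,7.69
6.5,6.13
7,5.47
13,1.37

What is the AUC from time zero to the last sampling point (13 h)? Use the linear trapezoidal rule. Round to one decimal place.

AUC = 88.3 mcg/mL·h

Trapezoidal AUC_0→13:
  [0→1]: (0.00+12.49)/2 × 1 = 6.245
  [1→1.5]: (12.49+14.03)/2 × 0.5 = 6.63
  [1.5→3.5]: (14.03+11.68)/2 × 2 = 25.71
  [3.5→5.5]: (11.68+7.69)/2 × 2 = 19.37
  [5.5→6.5]: (7.69+6.13)/2 × 1 = 6.91
  [6.5→7]: (6.13+5.47)/2 × 0.5 = 2.9
  [7→13]: (5.47+1.37)/2 × 6 = 20.52
  Sum = 88.285 mcg/mL·h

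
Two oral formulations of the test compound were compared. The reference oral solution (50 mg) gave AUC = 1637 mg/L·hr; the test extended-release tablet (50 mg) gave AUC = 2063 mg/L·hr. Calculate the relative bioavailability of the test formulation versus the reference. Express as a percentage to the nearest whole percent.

F_rel = 126%

F_rel = (AUC_test/D_test) / (AUC_ref/D_ref)
      = (2063/50) / (1637/50)
      = 41.26 / 32.74 = 1.2602 = 126.02%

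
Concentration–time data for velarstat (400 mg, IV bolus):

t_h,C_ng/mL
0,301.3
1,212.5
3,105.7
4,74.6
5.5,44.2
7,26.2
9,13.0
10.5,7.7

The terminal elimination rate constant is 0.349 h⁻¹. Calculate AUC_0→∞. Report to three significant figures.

AUC = 884 ng/mL·h

Trapezoidal AUC_0→10.5:
  [0→1]: (301.3+212.5)/2 × 1 = 256.9
  [1→3]: (212.5+105.7)/2 × 2 = 318.2
  [3→4]: (105.7+74.6)/2 × 1 = 90.15
  [4→5.5]: (74.6+44.2)/2 × 1.5 = 89.1
  [5.5→7]: (44.2+26.2)/2 × 1.5 = 52.8
  [7→9]: (26.2+13.0)/2 × 2 = 39.2
  [9→10.5]: (13.0+7.7)/2 × 1.5 = 15.525
  Sum = 861.875 ng/mL·h
Extrapolated tail: C_last / k_e = 7.7 / 0.349 = 22.063
AUC_0→∞ = 861.875 + 22.063 = 883.938 ng/mL·h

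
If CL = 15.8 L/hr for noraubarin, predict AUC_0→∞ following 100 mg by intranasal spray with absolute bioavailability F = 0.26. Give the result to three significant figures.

AUC = 1.65 mg/L·hr

AUC_0→∞ = F × Dose / CL
        = 0.26 × 100 / 15.8 = 1.64557 mg/L·hr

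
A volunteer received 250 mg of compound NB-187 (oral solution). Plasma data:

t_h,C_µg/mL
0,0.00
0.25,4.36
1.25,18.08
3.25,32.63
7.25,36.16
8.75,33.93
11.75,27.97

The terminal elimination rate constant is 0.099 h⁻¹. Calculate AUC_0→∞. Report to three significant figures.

Trapezoidal AUC_0→11.75:
  [0→0.25]: (0.00+4.36)/2 × 0.25 = 0.545
  [0.25→1.25]: (4.36+18.08)/2 × 1 = 11.22
  [1.25→3.25]: (18.08+32.63)/2 × 2 = 50.71
  [3.25→7.25]: (32.63+36.16)/2 × 4 = 137.58
  [7.25→8.75]: (36.16+33.93)/2 × 1.5 = 52.5675
  [8.75→11.75]: (33.93+27.97)/2 × 3 = 92.85
  Sum = 345.4725 µg/mL·h
Extrapolated tail: C_last / k_e = 27.97 / 0.099 = 282.525
AUC_0→∞ = 345.4725 + 282.525 = 627.9975 µg/mL·h

AUC = 628 µg/mL·h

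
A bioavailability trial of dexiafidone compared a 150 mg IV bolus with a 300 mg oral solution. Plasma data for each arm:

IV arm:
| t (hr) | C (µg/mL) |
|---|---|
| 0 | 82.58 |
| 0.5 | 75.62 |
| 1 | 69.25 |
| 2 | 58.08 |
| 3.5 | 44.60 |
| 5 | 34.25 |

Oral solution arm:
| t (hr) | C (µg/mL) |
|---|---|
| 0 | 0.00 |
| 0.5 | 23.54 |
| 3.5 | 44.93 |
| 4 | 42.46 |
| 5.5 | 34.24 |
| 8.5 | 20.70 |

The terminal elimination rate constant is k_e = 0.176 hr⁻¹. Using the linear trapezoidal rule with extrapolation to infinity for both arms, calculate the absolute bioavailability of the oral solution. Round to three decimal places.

Trapezoidal AUC_0→5 (IV):
  [0→0.5]: (82.58+75.62)/2 × 0.5 = 39.55
  [0.5→1]: (75.62+69.25)/2 × 0.5 = 36.2175
  [1→2]: (69.25+58.08)/2 × 1 = 63.665
  [2→3.5]: (58.08+44.60)/2 × 1.5 = 77.01
  [3.5→5]: (44.60+34.25)/2 × 1.5 = 59.1375
  Sum = 275.58 µg/mL·hr
IV tail: 34.25/0.176 = 194.602; AUC_iv,0→∞ = 275.58 + 194.602 = 470.182 µg/mL·hr
Trapezoidal AUC_0→8.5 (oral solution):
  [0→0.5]: (0.00+23.54)/2 × 0.5 = 5.885
  [0.5→3.5]: (23.54+44.93)/2 × 3 = 102.705
  [3.5→4]: (44.93+42.46)/2 × 0.5 = 21.8475
  [4→5.5]: (42.46+34.24)/2 × 1.5 = 57.525
  [5.5→8.5]: (34.24+20.70)/2 × 3 = 82.41
  Sum = 270.3725 µg/mL·hr
oral solution tail: 20.70/0.176 = 117.614; AUC_ev,0→∞ = 270.3725 + 117.614 = 387.9865 µg/mL·hr
F = (AUC_ev/D_ev)/(AUC_iv/D_iv) = (387.9865/300)/(470.182/150) = 1.29329/3.13455 = 0.4126

F = 0.413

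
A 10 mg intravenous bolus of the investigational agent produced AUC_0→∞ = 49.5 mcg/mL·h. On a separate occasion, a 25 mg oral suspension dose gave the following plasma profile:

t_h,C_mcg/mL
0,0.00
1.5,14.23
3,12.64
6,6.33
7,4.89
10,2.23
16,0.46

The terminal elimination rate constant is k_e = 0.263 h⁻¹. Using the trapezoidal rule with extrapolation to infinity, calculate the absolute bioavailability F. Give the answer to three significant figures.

F = 0.690

Trapezoidal AUC_0→16 (oral suspension):
  [0→1.5]: (0.00+14.23)/2 × 1.5 = 10.6725
  [1.5→3]: (14.23+12.64)/2 × 1.5 = 20.1525
  [3→6]: (12.64+6.33)/2 × 3 = 28.455
  [6→7]: (6.33+4.89)/2 × 1 = 5.61
  [7→10]: (4.89+2.23)/2 × 3 = 10.68
  [10→16]: (2.23+0.46)/2 × 6 = 8.07
  Sum = 83.64 mcg/mL·h
Tail: C_last/k_e = 0.46/0.263 = 1.749
AUC_0→∞ (oral suspension) = 83.64 + 1.749 = 85.389 mcg/mL·h
F = (AUC_ev/D_ev)/(AUC_iv/D_iv) = (85.389/25)/(49.5/10) = 3.41556/4.95 = 0.6900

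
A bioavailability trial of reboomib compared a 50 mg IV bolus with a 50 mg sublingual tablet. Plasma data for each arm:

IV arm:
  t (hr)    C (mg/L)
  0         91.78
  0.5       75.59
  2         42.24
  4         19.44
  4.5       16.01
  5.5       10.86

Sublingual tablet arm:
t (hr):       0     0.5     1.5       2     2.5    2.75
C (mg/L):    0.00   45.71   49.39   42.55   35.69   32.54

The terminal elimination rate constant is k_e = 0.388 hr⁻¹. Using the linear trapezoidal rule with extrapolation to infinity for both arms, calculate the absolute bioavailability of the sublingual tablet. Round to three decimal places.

Trapezoidal AUC_0→5.5 (IV):
  [0→0.5]: (91.78+75.59)/2 × 0.5 = 41.8425
  [0.5→2]: (75.59+42.24)/2 × 1.5 = 88.3725
  [2→4]: (42.24+19.44)/2 × 2 = 61.68
  [4→4.5]: (19.44+16.01)/2 × 0.5 = 8.8625
  [4.5→5.5]: (16.01+10.86)/2 × 1 = 13.435
  Sum = 214.1925 mg/L·hr
IV tail: 10.86/0.388 = 27.990; AUC_iv,0→∞ = 214.1925 + 27.990 = 242.1825 mg/L·hr
Trapezoidal AUC_0→2.75 (sublingual tablet):
  [0→0.5]: (0.00+45.71)/2 × 0.5 = 11.4275
  [0.5→1.5]: (45.71+49.39)/2 × 1 = 47.55
  [1.5→2]: (49.39+42.55)/2 × 0.5 = 22.985
  [2→2.5]: (42.55+35.69)/2 × 0.5 = 19.56
  [2.5→2.75]: (35.69+32.54)/2 × 0.25 = 8.52875
  Sum = 110.05125 mg/L·hr
sublingual tablet tail: 32.54/0.388 = 83.866; AUC_ev,0→∞ = 110.05125 + 83.866 = 193.91725 mg/L·hr
F = (AUC_ev/D_ev)/(AUC_iv/D_iv) = (193.91725/50)/(242.1825/50) = 3.878345/4.84365 = 0.8007

F = 0.801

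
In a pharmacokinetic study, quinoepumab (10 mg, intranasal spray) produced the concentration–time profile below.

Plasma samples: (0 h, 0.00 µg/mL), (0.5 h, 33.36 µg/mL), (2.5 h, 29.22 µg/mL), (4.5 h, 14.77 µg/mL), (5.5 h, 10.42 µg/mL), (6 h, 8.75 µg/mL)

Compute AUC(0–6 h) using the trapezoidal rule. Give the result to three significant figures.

Trapezoidal AUC_0→6:
  [0→0.5]: (0.00+33.36)/2 × 0.5 = 8.34
  [0.5→2.5]: (33.36+29.22)/2 × 2 = 62.58
  [2.5→4.5]: (29.22+14.77)/2 × 2 = 43.99
  [4.5→5.5]: (14.77+10.42)/2 × 1 = 12.595
  [5.5→6]: (10.42+8.75)/2 × 0.5 = 4.7925
  Sum = 132.2975 µg/mL·h

AUC = 132 µg/mL·h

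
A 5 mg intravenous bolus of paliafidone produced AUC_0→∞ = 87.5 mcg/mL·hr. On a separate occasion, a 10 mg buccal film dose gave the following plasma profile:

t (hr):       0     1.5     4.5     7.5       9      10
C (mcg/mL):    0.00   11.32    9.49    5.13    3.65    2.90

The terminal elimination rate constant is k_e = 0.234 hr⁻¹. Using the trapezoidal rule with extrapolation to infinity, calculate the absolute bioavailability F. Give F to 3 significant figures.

F = 0.479

Trapezoidal AUC_0→10 (buccal film):
  [0→1.5]: (0.00+11.32)/2 × 1.5 = 8.49
  [1.5→4.5]: (11.32+9.49)/2 × 3 = 31.215
  [4.5→7.5]: (9.49+5.13)/2 × 3 = 21.93
  [7.5→9]: (5.13+3.65)/2 × 1.5 = 6.585
  [9→10]: (3.65+2.90)/2 × 1 = 3.275
  Sum = 71.495 mcg/mL·hr
Tail: C_last/k_e = 2.90/0.234 = 12.393
AUC_0→∞ (buccal film) = 71.495 + 12.393 = 83.888 mcg/mL·hr
F = (AUC_ev/D_ev)/(AUC_iv/D_iv) = (83.888/10)/(87.5/5) = 8.3888/17.5 = 0.4794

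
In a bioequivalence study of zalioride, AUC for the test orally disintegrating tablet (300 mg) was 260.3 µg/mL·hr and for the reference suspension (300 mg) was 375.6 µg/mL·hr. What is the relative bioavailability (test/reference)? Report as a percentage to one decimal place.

F_rel = (AUC_test/D_test) / (AUC_ref/D_ref)
      = (260.3/300) / (375.6/300)
      = 0.867667 / 1.252 = 0.6930 = 69.30%

F_rel = 69.3%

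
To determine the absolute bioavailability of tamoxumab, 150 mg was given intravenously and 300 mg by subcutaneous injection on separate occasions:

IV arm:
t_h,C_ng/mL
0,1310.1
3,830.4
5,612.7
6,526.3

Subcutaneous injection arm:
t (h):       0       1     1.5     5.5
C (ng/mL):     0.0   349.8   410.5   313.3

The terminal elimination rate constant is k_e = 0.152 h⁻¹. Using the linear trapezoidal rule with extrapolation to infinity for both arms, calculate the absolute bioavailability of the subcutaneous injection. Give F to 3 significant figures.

F = 0.223

Trapezoidal AUC_0→6 (IV):
  [0→3]: (1310.1+830.4)/2 × 3 = 3210.75
  [3→5]: (830.4+612.7)/2 × 2 = 1443.1
  [5→6]: (612.7+526.3)/2 × 1 = 569.5
  Sum = 5223.35 ng/mL·h
IV tail: 526.3/0.152 = 3462.500; AUC_iv,0→∞ = 5223.35 + 3462.500 = 8685.85 ng/mL·h
Trapezoidal AUC_0→5.5 (subcutaneous injection):
  [0→1]: (0.0+349.8)/2 × 1 = 174.9
  [1→1.5]: (349.8+410.5)/2 × 0.5 = 190.075
  [1.5→5.5]: (410.5+313.3)/2 × 4 = 1447.6
  Sum = 1812.575 ng/mL·h
subcutaneous injection tail: 313.3/0.152 = 2061.184; AUC_ev,0→∞ = 1812.575 + 2061.184 = 3873.759 ng/mL·h
F = (AUC_ev/D_ev)/(AUC_iv/D_iv) = (3873.759/300)/(8685.85/150) = 12.91253/57.9057 = 0.2230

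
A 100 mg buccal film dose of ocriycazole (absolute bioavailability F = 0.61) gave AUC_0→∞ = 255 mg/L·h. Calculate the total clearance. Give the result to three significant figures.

CL = 0.239 L/h

CL = F × Dose / AUC_0→∞
   = 0.61 × 100 / 255 = 0.239216 L/h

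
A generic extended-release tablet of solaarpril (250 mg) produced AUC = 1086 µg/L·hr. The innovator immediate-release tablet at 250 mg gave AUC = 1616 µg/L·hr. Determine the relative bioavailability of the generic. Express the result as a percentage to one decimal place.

F_rel = 67.2%

F_rel = (AUC_test/D_test) / (AUC_ref/D_ref)
      = (1086/250) / (1616/250)
      = 4.344 / 6.464 = 0.6720 = 67.20%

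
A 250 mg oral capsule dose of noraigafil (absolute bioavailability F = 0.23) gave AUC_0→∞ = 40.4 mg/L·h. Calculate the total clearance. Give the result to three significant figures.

CL = F × Dose / AUC_0→∞
   = 0.23 × 250 / 40.4 = 1.42327 L/h

CL = 1.42 L/h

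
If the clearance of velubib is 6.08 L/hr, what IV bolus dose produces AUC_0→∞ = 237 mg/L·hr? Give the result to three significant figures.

Dose_iv = CL × AUC_0→∞
     = 6.08 × 237 = 1440.96 mg

Dose = 1440 mg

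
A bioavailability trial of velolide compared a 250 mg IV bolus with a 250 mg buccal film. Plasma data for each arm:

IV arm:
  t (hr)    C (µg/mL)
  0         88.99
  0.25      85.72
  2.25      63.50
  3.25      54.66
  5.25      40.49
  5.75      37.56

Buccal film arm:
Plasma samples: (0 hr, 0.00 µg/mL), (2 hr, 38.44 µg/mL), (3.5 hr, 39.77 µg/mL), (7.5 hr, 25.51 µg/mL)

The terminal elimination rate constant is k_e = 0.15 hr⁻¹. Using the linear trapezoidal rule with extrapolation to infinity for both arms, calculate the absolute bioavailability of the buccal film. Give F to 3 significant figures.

Trapezoidal AUC_0→5.75 (IV):
  [0→0.25]: (88.99+85.72)/2 × 0.25 = 21.83875
  [0.25→2.25]: (85.72+63.50)/2 × 2 = 149.22
  [2.25→3.25]: (63.50+54.66)/2 × 1 = 59.08
  [3.25→5.25]: (54.66+40.49)/2 × 2 = 95.15
  [5.25→5.75]: (40.49+37.56)/2 × 0.5 = 19.5125
  Sum = 344.80125 µg/mL·hr
IV tail: 37.56/0.15 = 250.400; AUC_iv,0→∞ = 344.80125 + 250.400 = 595.20125 µg/mL·hr
Trapezoidal AUC_0→7.5 (buccal film):
  [0→2]: (0.00+38.44)/2 × 2 = 38.44
  [2→3.5]: (38.44+39.77)/2 × 1.5 = 58.6575
  [3.5→7.5]: (39.77+25.51)/2 × 4 = 130.56
  Sum = 227.6575 µg/mL·hr
buccal film tail: 25.51/0.15 = 170.067; AUC_ev,0→∞ = 227.6575 + 170.067 = 397.7245 µg/mL·hr
F = (AUC_ev/D_ev)/(AUC_iv/D_iv) = (397.7245/250)/(595.20125/250) = 1.590898/2.380805 = 0.6682

F = 0.668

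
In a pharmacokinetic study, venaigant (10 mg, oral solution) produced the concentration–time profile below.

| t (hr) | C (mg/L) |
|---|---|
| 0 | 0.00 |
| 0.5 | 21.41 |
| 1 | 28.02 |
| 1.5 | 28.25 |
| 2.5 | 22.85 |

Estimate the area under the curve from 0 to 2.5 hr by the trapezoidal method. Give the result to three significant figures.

AUC = 57.3 mg/L·hr

Trapezoidal AUC_0→2.5:
  [0→0.5]: (0.00+21.41)/2 × 0.5 = 5.3525
  [0.5→1]: (21.41+28.02)/2 × 0.5 = 12.3575
  [1→1.5]: (28.02+28.25)/2 × 0.5 = 14.0675
  [1.5→2.5]: (28.25+22.85)/2 × 1 = 25.55
  Sum = 57.3275 mg/L·hr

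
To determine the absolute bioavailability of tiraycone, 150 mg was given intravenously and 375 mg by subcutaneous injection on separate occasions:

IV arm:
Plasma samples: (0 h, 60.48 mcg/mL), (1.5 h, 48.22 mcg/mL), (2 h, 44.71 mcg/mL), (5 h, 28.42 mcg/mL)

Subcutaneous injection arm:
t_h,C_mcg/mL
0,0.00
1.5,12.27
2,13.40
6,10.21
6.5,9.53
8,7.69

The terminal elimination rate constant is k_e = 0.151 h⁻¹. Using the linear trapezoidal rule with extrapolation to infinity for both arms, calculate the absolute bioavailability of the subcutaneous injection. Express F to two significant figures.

F = 0.13

Trapezoidal AUC_0→5 (IV):
  [0→1.5]: (60.48+48.22)/2 × 1.5 = 81.525
  [1.5→2]: (48.22+44.71)/2 × 0.5 = 23.2325
  [2→5]: (44.71+28.42)/2 × 3 = 109.695
  Sum = 214.4525 mcg/mL·h
IV tail: 28.42/0.151 = 188.212; AUC_iv,0→∞ = 214.4525 + 188.212 = 402.6645 mcg/mL·h
Trapezoidal AUC_0→8 (subcutaneous injection):
  [0→1.5]: (0.00+12.27)/2 × 1.5 = 9.2025
  [1.5→2]: (12.27+13.40)/2 × 0.5 = 6.4175
  [2→6]: (13.40+10.21)/2 × 4 = 47.22
  [6→6.5]: (10.21+9.53)/2 × 0.5 = 4.935
  [6.5→8]: (9.53+7.69)/2 × 1.5 = 12.915
  Sum = 80.69 mcg/mL·h
subcutaneous injection tail: 7.69/0.151 = 50.927; AUC_ev,0→∞ = 80.69 + 50.927 = 131.617 mcg/mL·h
F = (AUC_ev/D_ev)/(AUC_iv/D_iv) = (131.617/375)/(402.6645/150) = 0.350979/2.68443 = 0.1307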